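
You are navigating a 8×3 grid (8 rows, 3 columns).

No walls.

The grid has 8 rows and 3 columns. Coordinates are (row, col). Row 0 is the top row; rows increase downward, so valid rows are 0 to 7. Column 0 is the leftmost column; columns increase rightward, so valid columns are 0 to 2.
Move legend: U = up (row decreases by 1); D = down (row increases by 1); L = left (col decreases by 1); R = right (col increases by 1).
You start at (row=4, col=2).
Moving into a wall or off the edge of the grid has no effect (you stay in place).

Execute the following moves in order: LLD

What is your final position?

Start: (row=4, col=2)
  L (left): (row=4, col=2) -> (row=4, col=1)
  L (left): (row=4, col=1) -> (row=4, col=0)
  D (down): (row=4, col=0) -> (row=5, col=0)
Final: (row=5, col=0)

Answer: Final position: (row=5, col=0)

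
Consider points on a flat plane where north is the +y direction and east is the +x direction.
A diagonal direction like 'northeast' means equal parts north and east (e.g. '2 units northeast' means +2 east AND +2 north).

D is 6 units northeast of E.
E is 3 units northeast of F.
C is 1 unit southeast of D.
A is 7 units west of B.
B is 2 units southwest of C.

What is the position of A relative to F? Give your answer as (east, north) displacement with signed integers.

Answer: A is at (east=1, north=6) relative to F.

Derivation:
Place F at the origin (east=0, north=0).
  E is 3 units northeast of F: delta (east=+3, north=+3); E at (east=3, north=3).
  D is 6 units northeast of E: delta (east=+6, north=+6); D at (east=9, north=9).
  C is 1 unit southeast of D: delta (east=+1, north=-1); C at (east=10, north=8).
  B is 2 units southwest of C: delta (east=-2, north=-2); B at (east=8, north=6).
  A is 7 units west of B: delta (east=-7, north=+0); A at (east=1, north=6).
Therefore A relative to F: (east=1, north=6).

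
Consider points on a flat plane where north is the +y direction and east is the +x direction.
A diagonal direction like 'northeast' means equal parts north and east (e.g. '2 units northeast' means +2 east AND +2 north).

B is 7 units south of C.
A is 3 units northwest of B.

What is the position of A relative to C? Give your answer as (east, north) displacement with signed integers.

Answer: A is at (east=-3, north=-4) relative to C.

Derivation:
Place C at the origin (east=0, north=0).
  B is 7 units south of C: delta (east=+0, north=-7); B at (east=0, north=-7).
  A is 3 units northwest of B: delta (east=-3, north=+3); A at (east=-3, north=-4).
Therefore A relative to C: (east=-3, north=-4).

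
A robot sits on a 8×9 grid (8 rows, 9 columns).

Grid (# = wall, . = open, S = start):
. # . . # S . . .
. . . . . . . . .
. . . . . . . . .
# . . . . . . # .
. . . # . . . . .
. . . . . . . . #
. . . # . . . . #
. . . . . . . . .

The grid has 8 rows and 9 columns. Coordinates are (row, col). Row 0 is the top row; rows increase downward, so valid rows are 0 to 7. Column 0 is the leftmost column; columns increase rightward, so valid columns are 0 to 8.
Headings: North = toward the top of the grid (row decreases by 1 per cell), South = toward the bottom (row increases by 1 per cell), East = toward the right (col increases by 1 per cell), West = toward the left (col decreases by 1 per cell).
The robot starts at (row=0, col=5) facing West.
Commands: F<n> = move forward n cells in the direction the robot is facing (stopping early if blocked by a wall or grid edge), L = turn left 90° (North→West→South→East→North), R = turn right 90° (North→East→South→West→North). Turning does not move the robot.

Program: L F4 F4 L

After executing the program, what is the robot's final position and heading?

Answer: Final position: (row=7, col=5), facing East

Derivation:
Start: (row=0, col=5), facing West
  L: turn left, now facing South
  F4: move forward 4, now at (row=4, col=5)
  F4: move forward 3/4 (blocked), now at (row=7, col=5)
  L: turn left, now facing East
Final: (row=7, col=5), facing East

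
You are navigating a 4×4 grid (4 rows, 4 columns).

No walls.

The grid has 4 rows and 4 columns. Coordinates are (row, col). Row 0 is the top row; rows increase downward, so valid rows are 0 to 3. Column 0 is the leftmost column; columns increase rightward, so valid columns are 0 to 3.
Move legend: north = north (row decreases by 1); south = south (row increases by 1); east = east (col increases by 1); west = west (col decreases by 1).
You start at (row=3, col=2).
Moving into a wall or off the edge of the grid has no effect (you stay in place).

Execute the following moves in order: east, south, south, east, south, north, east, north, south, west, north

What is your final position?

Start: (row=3, col=2)
  east (east): (row=3, col=2) -> (row=3, col=3)
  south (south): blocked, stay at (row=3, col=3)
  south (south): blocked, stay at (row=3, col=3)
  east (east): blocked, stay at (row=3, col=3)
  south (south): blocked, stay at (row=3, col=3)
  north (north): (row=3, col=3) -> (row=2, col=3)
  east (east): blocked, stay at (row=2, col=3)
  north (north): (row=2, col=3) -> (row=1, col=3)
  south (south): (row=1, col=3) -> (row=2, col=3)
  west (west): (row=2, col=3) -> (row=2, col=2)
  north (north): (row=2, col=2) -> (row=1, col=2)
Final: (row=1, col=2)

Answer: Final position: (row=1, col=2)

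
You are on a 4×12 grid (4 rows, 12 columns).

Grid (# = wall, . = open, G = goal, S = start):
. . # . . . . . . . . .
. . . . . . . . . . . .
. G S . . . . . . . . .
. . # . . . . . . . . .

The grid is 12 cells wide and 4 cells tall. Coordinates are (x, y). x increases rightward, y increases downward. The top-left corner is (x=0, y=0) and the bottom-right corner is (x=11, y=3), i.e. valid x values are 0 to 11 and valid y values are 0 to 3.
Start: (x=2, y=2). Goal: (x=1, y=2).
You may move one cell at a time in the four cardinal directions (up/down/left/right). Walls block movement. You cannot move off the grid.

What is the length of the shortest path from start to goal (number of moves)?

BFS from (x=2, y=2) until reaching (x=1, y=2):
  Distance 0: (x=2, y=2)
  Distance 1: (x=2, y=1), (x=1, y=2), (x=3, y=2)  <- goal reached here
One shortest path (1 moves): (x=2, y=2) -> (x=1, y=2)

Answer: Shortest path length: 1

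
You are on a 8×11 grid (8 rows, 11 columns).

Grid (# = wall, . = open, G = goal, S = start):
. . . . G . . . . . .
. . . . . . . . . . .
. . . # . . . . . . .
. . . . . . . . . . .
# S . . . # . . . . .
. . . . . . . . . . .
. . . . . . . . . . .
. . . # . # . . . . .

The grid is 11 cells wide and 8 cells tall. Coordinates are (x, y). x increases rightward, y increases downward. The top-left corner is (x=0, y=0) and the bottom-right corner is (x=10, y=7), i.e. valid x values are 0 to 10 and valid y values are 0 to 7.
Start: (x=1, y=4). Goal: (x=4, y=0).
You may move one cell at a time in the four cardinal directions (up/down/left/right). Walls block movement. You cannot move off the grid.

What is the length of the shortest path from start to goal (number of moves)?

BFS from (x=1, y=4) until reaching (x=4, y=0):
  Distance 0: (x=1, y=4)
  Distance 1: (x=1, y=3), (x=2, y=4), (x=1, y=5)
  Distance 2: (x=1, y=2), (x=0, y=3), (x=2, y=3), (x=3, y=4), (x=0, y=5), (x=2, y=5), (x=1, y=6)
  Distance 3: (x=1, y=1), (x=0, y=2), (x=2, y=2), (x=3, y=3), (x=4, y=4), (x=3, y=5), (x=0, y=6), (x=2, y=6), (x=1, y=7)
  Distance 4: (x=1, y=0), (x=0, y=1), (x=2, y=1), (x=4, y=3), (x=4, y=5), (x=3, y=6), (x=0, y=7), (x=2, y=7)
  Distance 5: (x=0, y=0), (x=2, y=0), (x=3, y=1), (x=4, y=2), (x=5, y=3), (x=5, y=5), (x=4, y=6)
  Distance 6: (x=3, y=0), (x=4, y=1), (x=5, y=2), (x=6, y=3), (x=6, y=5), (x=5, y=6), (x=4, y=7)
  Distance 7: (x=4, y=0), (x=5, y=1), (x=6, y=2), (x=7, y=3), (x=6, y=4), (x=7, y=5), (x=6, y=6)  <- goal reached here
One shortest path (7 moves): (x=1, y=4) -> (x=2, y=4) -> (x=3, y=4) -> (x=4, y=4) -> (x=4, y=3) -> (x=4, y=2) -> (x=4, y=1) -> (x=4, y=0)

Answer: Shortest path length: 7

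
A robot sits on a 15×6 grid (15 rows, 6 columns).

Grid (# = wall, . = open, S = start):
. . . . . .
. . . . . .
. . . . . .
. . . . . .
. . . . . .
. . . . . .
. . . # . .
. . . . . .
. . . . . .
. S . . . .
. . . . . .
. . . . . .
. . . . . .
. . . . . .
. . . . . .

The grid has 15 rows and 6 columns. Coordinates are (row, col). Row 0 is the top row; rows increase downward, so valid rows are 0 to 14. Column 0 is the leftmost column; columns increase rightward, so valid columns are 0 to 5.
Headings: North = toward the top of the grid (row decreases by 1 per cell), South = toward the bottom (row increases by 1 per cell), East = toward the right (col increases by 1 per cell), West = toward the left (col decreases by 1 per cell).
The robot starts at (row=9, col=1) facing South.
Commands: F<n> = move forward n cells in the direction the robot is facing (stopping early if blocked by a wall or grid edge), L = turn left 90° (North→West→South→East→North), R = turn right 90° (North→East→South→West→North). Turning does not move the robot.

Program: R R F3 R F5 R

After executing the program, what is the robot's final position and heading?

Answer: Final position: (row=6, col=2), facing South

Derivation:
Start: (row=9, col=1), facing South
  R: turn right, now facing West
  R: turn right, now facing North
  F3: move forward 3, now at (row=6, col=1)
  R: turn right, now facing East
  F5: move forward 1/5 (blocked), now at (row=6, col=2)
  R: turn right, now facing South
Final: (row=6, col=2), facing South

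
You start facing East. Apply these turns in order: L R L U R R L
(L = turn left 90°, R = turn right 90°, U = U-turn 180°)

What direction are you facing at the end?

Start: East
  L (left (90° counter-clockwise)) -> North
  R (right (90° clockwise)) -> East
  L (left (90° counter-clockwise)) -> North
  U (U-turn (180°)) -> South
  R (right (90° clockwise)) -> West
  R (right (90° clockwise)) -> North
  L (left (90° counter-clockwise)) -> West
Final: West

Answer: Final heading: West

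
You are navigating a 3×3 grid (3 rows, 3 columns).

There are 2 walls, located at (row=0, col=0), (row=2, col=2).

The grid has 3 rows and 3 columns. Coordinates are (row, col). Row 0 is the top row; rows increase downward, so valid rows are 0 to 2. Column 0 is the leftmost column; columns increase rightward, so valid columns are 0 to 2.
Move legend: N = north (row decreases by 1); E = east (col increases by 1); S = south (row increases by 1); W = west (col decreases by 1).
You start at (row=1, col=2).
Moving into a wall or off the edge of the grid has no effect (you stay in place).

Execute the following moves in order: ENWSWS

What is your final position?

Start: (row=1, col=2)
  E (east): blocked, stay at (row=1, col=2)
  N (north): (row=1, col=2) -> (row=0, col=2)
  W (west): (row=0, col=2) -> (row=0, col=1)
  S (south): (row=0, col=1) -> (row=1, col=1)
  W (west): (row=1, col=1) -> (row=1, col=0)
  S (south): (row=1, col=0) -> (row=2, col=0)
Final: (row=2, col=0)

Answer: Final position: (row=2, col=0)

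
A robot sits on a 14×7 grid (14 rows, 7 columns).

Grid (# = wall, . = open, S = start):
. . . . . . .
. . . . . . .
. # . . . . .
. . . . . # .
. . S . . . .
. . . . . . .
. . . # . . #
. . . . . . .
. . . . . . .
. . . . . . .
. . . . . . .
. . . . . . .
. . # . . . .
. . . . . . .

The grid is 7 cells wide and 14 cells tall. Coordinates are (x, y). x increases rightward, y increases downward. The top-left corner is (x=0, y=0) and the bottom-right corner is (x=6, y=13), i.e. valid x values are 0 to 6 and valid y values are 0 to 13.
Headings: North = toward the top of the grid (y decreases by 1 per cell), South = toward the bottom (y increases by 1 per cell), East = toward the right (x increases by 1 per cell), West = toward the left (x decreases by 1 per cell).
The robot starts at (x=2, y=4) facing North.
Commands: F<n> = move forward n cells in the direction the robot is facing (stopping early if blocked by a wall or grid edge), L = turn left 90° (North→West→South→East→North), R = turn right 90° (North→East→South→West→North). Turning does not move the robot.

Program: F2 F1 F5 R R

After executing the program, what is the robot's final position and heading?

Answer: Final position: (x=2, y=0), facing South

Derivation:
Start: (x=2, y=4), facing North
  F2: move forward 2, now at (x=2, y=2)
  F1: move forward 1, now at (x=2, y=1)
  F5: move forward 1/5 (blocked), now at (x=2, y=0)
  R: turn right, now facing East
  R: turn right, now facing South
Final: (x=2, y=0), facing South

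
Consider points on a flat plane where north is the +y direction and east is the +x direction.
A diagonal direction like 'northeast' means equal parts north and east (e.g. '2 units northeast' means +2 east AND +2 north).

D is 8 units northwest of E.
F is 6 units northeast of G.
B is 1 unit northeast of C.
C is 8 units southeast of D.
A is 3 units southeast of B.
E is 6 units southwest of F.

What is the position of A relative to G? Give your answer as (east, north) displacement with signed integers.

Answer: A is at (east=4, north=-2) relative to G.

Derivation:
Place G at the origin (east=0, north=0).
  F is 6 units northeast of G: delta (east=+6, north=+6); F at (east=6, north=6).
  E is 6 units southwest of F: delta (east=-6, north=-6); E at (east=0, north=0).
  D is 8 units northwest of E: delta (east=-8, north=+8); D at (east=-8, north=8).
  C is 8 units southeast of D: delta (east=+8, north=-8); C at (east=0, north=0).
  B is 1 unit northeast of C: delta (east=+1, north=+1); B at (east=1, north=1).
  A is 3 units southeast of B: delta (east=+3, north=-3); A at (east=4, north=-2).
Therefore A relative to G: (east=4, north=-2).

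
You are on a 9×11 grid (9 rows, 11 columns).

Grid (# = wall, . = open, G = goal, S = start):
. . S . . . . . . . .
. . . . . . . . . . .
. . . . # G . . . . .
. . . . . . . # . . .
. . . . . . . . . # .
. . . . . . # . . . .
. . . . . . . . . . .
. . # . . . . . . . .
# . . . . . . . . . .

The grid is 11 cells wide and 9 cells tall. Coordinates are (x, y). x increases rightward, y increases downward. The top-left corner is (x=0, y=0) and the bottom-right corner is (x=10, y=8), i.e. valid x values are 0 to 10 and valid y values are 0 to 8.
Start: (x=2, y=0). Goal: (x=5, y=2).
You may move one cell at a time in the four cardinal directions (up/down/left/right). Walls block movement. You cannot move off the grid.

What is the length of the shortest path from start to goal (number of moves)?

BFS from (x=2, y=0) until reaching (x=5, y=2):
  Distance 0: (x=2, y=0)
  Distance 1: (x=1, y=0), (x=3, y=0), (x=2, y=1)
  Distance 2: (x=0, y=0), (x=4, y=0), (x=1, y=1), (x=3, y=1), (x=2, y=2)
  Distance 3: (x=5, y=0), (x=0, y=1), (x=4, y=1), (x=1, y=2), (x=3, y=2), (x=2, y=3)
  Distance 4: (x=6, y=0), (x=5, y=1), (x=0, y=2), (x=1, y=3), (x=3, y=3), (x=2, y=4)
  Distance 5: (x=7, y=0), (x=6, y=1), (x=5, y=2), (x=0, y=3), (x=4, y=3), (x=1, y=4), (x=3, y=4), (x=2, y=5)  <- goal reached here
One shortest path (5 moves): (x=2, y=0) -> (x=3, y=0) -> (x=4, y=0) -> (x=5, y=0) -> (x=5, y=1) -> (x=5, y=2)

Answer: Shortest path length: 5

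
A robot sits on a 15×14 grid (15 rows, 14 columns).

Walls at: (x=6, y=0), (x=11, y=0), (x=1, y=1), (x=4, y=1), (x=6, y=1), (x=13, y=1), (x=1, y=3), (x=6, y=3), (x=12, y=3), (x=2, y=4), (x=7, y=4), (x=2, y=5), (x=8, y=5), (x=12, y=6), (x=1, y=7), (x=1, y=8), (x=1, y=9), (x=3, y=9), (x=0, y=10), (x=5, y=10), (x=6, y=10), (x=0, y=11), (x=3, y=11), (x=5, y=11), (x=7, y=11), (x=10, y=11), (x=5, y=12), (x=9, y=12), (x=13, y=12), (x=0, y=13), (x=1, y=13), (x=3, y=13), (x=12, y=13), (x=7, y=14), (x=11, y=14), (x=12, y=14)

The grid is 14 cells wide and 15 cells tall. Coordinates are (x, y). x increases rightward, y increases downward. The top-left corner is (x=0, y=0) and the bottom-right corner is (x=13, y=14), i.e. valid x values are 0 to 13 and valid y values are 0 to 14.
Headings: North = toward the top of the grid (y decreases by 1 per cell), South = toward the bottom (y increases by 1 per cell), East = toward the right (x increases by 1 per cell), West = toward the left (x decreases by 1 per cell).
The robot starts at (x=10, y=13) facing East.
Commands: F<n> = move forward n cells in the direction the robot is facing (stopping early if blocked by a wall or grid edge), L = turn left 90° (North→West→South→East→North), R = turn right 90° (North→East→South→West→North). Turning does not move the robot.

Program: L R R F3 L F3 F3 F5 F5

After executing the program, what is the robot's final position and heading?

Start: (x=10, y=13), facing East
  L: turn left, now facing North
  R: turn right, now facing East
  R: turn right, now facing South
  F3: move forward 1/3 (blocked), now at (x=10, y=14)
  L: turn left, now facing East
  F3: move forward 0/3 (blocked), now at (x=10, y=14)
  F3: move forward 0/3 (blocked), now at (x=10, y=14)
  F5: move forward 0/5 (blocked), now at (x=10, y=14)
  F5: move forward 0/5 (blocked), now at (x=10, y=14)
Final: (x=10, y=14), facing East

Answer: Final position: (x=10, y=14), facing East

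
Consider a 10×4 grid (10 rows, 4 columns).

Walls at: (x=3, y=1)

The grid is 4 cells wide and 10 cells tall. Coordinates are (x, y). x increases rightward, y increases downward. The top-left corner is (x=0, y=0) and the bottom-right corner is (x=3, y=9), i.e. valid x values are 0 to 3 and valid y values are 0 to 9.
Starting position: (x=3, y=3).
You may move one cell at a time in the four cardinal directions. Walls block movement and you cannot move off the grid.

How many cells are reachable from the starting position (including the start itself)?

BFS flood-fill from (x=3, y=3):
  Distance 0: (x=3, y=3)
  Distance 1: (x=3, y=2), (x=2, y=3), (x=3, y=4)
  Distance 2: (x=2, y=2), (x=1, y=3), (x=2, y=4), (x=3, y=5)
  Distance 3: (x=2, y=1), (x=1, y=2), (x=0, y=3), (x=1, y=4), (x=2, y=5), (x=3, y=6)
  Distance 4: (x=2, y=0), (x=1, y=1), (x=0, y=2), (x=0, y=4), (x=1, y=5), (x=2, y=6), (x=3, y=7)
  Distance 5: (x=1, y=0), (x=3, y=0), (x=0, y=1), (x=0, y=5), (x=1, y=6), (x=2, y=7), (x=3, y=8)
  Distance 6: (x=0, y=0), (x=0, y=6), (x=1, y=7), (x=2, y=8), (x=3, y=9)
  Distance 7: (x=0, y=7), (x=1, y=8), (x=2, y=9)
  Distance 8: (x=0, y=8), (x=1, y=9)
  Distance 9: (x=0, y=9)
Total reachable: 39 (grid has 39 open cells total)

Answer: Reachable cells: 39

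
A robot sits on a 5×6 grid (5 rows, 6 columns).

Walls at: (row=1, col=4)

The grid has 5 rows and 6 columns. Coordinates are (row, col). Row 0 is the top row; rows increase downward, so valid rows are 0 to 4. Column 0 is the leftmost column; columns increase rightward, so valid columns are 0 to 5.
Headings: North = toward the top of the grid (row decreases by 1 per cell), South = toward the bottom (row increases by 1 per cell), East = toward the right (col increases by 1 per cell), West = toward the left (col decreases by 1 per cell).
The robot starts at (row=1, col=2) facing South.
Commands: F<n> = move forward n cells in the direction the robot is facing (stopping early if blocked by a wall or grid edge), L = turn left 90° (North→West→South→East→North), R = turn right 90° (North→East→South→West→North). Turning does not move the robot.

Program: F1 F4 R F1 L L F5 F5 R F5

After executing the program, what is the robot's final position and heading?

Start: (row=1, col=2), facing South
  F1: move forward 1, now at (row=2, col=2)
  F4: move forward 2/4 (blocked), now at (row=4, col=2)
  R: turn right, now facing West
  F1: move forward 1, now at (row=4, col=1)
  L: turn left, now facing South
  L: turn left, now facing East
  F5: move forward 4/5 (blocked), now at (row=4, col=5)
  F5: move forward 0/5 (blocked), now at (row=4, col=5)
  R: turn right, now facing South
  F5: move forward 0/5 (blocked), now at (row=4, col=5)
Final: (row=4, col=5), facing South

Answer: Final position: (row=4, col=5), facing South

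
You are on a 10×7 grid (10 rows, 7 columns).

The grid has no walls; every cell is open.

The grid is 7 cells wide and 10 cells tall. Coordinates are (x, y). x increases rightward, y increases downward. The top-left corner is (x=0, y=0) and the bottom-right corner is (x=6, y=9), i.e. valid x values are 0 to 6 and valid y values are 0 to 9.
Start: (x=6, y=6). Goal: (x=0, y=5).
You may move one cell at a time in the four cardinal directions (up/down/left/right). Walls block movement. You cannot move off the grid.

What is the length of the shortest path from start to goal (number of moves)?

BFS from (x=6, y=6) until reaching (x=0, y=5):
  Distance 0: (x=6, y=6)
  Distance 1: (x=6, y=5), (x=5, y=6), (x=6, y=7)
  Distance 2: (x=6, y=4), (x=5, y=5), (x=4, y=6), (x=5, y=7), (x=6, y=8)
  Distance 3: (x=6, y=3), (x=5, y=4), (x=4, y=5), (x=3, y=6), (x=4, y=7), (x=5, y=8), (x=6, y=9)
  Distance 4: (x=6, y=2), (x=5, y=3), (x=4, y=4), (x=3, y=5), (x=2, y=6), (x=3, y=7), (x=4, y=8), (x=5, y=9)
  Distance 5: (x=6, y=1), (x=5, y=2), (x=4, y=3), (x=3, y=4), (x=2, y=5), (x=1, y=6), (x=2, y=7), (x=3, y=8), (x=4, y=9)
  Distance 6: (x=6, y=0), (x=5, y=1), (x=4, y=2), (x=3, y=3), (x=2, y=4), (x=1, y=5), (x=0, y=6), (x=1, y=7), (x=2, y=8), (x=3, y=9)
  Distance 7: (x=5, y=0), (x=4, y=1), (x=3, y=2), (x=2, y=3), (x=1, y=4), (x=0, y=5), (x=0, y=7), (x=1, y=8), (x=2, y=9)  <- goal reached here
One shortest path (7 moves): (x=6, y=6) -> (x=5, y=6) -> (x=4, y=6) -> (x=3, y=6) -> (x=2, y=6) -> (x=1, y=6) -> (x=0, y=6) -> (x=0, y=5)

Answer: Shortest path length: 7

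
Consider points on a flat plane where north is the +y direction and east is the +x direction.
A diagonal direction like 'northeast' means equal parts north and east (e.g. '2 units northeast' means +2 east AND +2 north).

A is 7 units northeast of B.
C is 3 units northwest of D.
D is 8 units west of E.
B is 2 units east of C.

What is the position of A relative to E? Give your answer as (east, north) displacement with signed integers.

Place E at the origin (east=0, north=0).
  D is 8 units west of E: delta (east=-8, north=+0); D at (east=-8, north=0).
  C is 3 units northwest of D: delta (east=-3, north=+3); C at (east=-11, north=3).
  B is 2 units east of C: delta (east=+2, north=+0); B at (east=-9, north=3).
  A is 7 units northeast of B: delta (east=+7, north=+7); A at (east=-2, north=10).
Therefore A relative to E: (east=-2, north=10).

Answer: A is at (east=-2, north=10) relative to E.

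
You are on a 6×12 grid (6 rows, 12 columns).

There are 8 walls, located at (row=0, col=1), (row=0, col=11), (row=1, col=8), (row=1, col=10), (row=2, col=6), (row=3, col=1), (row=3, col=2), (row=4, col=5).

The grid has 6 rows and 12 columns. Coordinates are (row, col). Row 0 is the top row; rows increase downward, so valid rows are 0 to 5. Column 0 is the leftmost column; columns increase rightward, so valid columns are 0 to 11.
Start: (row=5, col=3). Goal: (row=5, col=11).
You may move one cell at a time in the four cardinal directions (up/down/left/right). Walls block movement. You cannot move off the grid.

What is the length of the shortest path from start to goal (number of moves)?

Answer: Shortest path length: 8

Derivation:
BFS from (row=5, col=3) until reaching (row=5, col=11):
  Distance 0: (row=5, col=3)
  Distance 1: (row=4, col=3), (row=5, col=2), (row=5, col=4)
  Distance 2: (row=3, col=3), (row=4, col=2), (row=4, col=4), (row=5, col=1), (row=5, col=5)
  Distance 3: (row=2, col=3), (row=3, col=4), (row=4, col=1), (row=5, col=0), (row=5, col=6)
  Distance 4: (row=1, col=3), (row=2, col=2), (row=2, col=4), (row=3, col=5), (row=4, col=0), (row=4, col=6), (row=5, col=7)
  Distance 5: (row=0, col=3), (row=1, col=2), (row=1, col=4), (row=2, col=1), (row=2, col=5), (row=3, col=0), (row=3, col=6), (row=4, col=7), (row=5, col=8)
  Distance 6: (row=0, col=2), (row=0, col=4), (row=1, col=1), (row=1, col=5), (row=2, col=0), (row=3, col=7), (row=4, col=8), (row=5, col=9)
  Distance 7: (row=0, col=5), (row=1, col=0), (row=1, col=6), (row=2, col=7), (row=3, col=8), (row=4, col=9), (row=5, col=10)
  Distance 8: (row=0, col=0), (row=0, col=6), (row=1, col=7), (row=2, col=8), (row=3, col=9), (row=4, col=10), (row=5, col=11)  <- goal reached here
One shortest path (8 moves): (row=5, col=3) -> (row=5, col=4) -> (row=5, col=5) -> (row=5, col=6) -> (row=5, col=7) -> (row=5, col=8) -> (row=5, col=9) -> (row=5, col=10) -> (row=5, col=11)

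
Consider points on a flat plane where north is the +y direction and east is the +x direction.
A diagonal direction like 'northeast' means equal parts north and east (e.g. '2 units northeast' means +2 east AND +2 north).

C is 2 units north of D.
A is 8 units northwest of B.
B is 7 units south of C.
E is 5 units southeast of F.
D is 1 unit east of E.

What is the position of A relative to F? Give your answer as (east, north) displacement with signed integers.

Answer: A is at (east=-2, north=-2) relative to F.

Derivation:
Place F at the origin (east=0, north=0).
  E is 5 units southeast of F: delta (east=+5, north=-5); E at (east=5, north=-5).
  D is 1 unit east of E: delta (east=+1, north=+0); D at (east=6, north=-5).
  C is 2 units north of D: delta (east=+0, north=+2); C at (east=6, north=-3).
  B is 7 units south of C: delta (east=+0, north=-7); B at (east=6, north=-10).
  A is 8 units northwest of B: delta (east=-8, north=+8); A at (east=-2, north=-2).
Therefore A relative to F: (east=-2, north=-2).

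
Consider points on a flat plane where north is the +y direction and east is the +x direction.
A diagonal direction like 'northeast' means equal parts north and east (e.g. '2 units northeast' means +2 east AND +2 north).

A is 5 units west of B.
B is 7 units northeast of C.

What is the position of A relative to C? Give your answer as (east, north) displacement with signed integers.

Place C at the origin (east=0, north=0).
  B is 7 units northeast of C: delta (east=+7, north=+7); B at (east=7, north=7).
  A is 5 units west of B: delta (east=-5, north=+0); A at (east=2, north=7).
Therefore A relative to C: (east=2, north=7).

Answer: A is at (east=2, north=7) relative to C.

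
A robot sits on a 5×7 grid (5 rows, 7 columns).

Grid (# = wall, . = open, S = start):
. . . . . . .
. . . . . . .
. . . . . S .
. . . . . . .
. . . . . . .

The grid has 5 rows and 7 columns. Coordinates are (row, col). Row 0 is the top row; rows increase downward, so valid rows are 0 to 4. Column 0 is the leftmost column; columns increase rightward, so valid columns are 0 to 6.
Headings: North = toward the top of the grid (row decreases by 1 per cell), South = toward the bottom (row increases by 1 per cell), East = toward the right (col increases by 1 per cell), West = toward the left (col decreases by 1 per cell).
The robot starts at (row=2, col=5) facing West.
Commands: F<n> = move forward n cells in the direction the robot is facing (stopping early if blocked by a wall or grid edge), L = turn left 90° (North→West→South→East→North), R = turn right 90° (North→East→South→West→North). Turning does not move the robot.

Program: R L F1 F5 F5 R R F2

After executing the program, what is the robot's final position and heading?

Start: (row=2, col=5), facing West
  R: turn right, now facing North
  L: turn left, now facing West
  F1: move forward 1, now at (row=2, col=4)
  F5: move forward 4/5 (blocked), now at (row=2, col=0)
  F5: move forward 0/5 (blocked), now at (row=2, col=0)
  R: turn right, now facing North
  R: turn right, now facing East
  F2: move forward 2, now at (row=2, col=2)
Final: (row=2, col=2), facing East

Answer: Final position: (row=2, col=2), facing East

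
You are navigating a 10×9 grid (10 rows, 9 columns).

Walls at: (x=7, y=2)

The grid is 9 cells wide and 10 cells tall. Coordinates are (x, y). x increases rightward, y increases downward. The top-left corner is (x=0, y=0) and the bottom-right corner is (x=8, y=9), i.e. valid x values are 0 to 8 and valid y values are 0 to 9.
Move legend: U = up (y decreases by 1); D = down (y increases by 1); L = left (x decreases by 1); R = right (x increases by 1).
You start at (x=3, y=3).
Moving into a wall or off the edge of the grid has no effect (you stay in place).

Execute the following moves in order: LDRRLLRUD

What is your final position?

Answer: Final position: (x=3, y=4)

Derivation:
Start: (x=3, y=3)
  L (left): (x=3, y=3) -> (x=2, y=3)
  D (down): (x=2, y=3) -> (x=2, y=4)
  R (right): (x=2, y=4) -> (x=3, y=4)
  R (right): (x=3, y=4) -> (x=4, y=4)
  L (left): (x=4, y=4) -> (x=3, y=4)
  L (left): (x=3, y=4) -> (x=2, y=4)
  R (right): (x=2, y=4) -> (x=3, y=4)
  U (up): (x=3, y=4) -> (x=3, y=3)
  D (down): (x=3, y=3) -> (x=3, y=4)
Final: (x=3, y=4)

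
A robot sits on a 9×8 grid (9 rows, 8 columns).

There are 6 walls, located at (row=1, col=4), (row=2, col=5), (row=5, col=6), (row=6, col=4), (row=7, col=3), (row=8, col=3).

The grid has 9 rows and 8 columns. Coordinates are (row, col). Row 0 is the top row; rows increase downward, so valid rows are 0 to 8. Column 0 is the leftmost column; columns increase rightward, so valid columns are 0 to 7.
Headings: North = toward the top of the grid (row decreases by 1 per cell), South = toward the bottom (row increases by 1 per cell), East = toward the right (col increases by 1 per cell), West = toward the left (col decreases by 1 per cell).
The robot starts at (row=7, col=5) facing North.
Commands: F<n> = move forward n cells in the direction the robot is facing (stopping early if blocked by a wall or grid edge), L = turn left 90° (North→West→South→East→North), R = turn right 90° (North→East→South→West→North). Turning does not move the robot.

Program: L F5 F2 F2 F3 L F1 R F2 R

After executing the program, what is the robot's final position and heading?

Start: (row=7, col=5), facing North
  L: turn left, now facing West
  F5: move forward 1/5 (blocked), now at (row=7, col=4)
  F2: move forward 0/2 (blocked), now at (row=7, col=4)
  F2: move forward 0/2 (blocked), now at (row=7, col=4)
  F3: move forward 0/3 (blocked), now at (row=7, col=4)
  L: turn left, now facing South
  F1: move forward 1, now at (row=8, col=4)
  R: turn right, now facing West
  F2: move forward 0/2 (blocked), now at (row=8, col=4)
  R: turn right, now facing North
Final: (row=8, col=4), facing North

Answer: Final position: (row=8, col=4), facing North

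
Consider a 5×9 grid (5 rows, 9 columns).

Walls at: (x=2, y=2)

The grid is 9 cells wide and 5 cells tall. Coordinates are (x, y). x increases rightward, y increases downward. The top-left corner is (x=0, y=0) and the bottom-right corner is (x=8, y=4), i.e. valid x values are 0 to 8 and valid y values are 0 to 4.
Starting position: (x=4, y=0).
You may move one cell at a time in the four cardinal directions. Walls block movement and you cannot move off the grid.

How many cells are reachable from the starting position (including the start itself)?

Answer: Reachable cells: 44

Derivation:
BFS flood-fill from (x=4, y=0):
  Distance 0: (x=4, y=0)
  Distance 1: (x=3, y=0), (x=5, y=0), (x=4, y=1)
  Distance 2: (x=2, y=0), (x=6, y=0), (x=3, y=1), (x=5, y=1), (x=4, y=2)
  Distance 3: (x=1, y=0), (x=7, y=0), (x=2, y=1), (x=6, y=1), (x=3, y=2), (x=5, y=2), (x=4, y=3)
  Distance 4: (x=0, y=0), (x=8, y=0), (x=1, y=1), (x=7, y=1), (x=6, y=2), (x=3, y=3), (x=5, y=3), (x=4, y=4)
  Distance 5: (x=0, y=1), (x=8, y=1), (x=1, y=2), (x=7, y=2), (x=2, y=3), (x=6, y=3), (x=3, y=4), (x=5, y=4)
  Distance 6: (x=0, y=2), (x=8, y=2), (x=1, y=3), (x=7, y=3), (x=2, y=4), (x=6, y=4)
  Distance 7: (x=0, y=3), (x=8, y=3), (x=1, y=4), (x=7, y=4)
  Distance 8: (x=0, y=4), (x=8, y=4)
Total reachable: 44 (grid has 44 open cells total)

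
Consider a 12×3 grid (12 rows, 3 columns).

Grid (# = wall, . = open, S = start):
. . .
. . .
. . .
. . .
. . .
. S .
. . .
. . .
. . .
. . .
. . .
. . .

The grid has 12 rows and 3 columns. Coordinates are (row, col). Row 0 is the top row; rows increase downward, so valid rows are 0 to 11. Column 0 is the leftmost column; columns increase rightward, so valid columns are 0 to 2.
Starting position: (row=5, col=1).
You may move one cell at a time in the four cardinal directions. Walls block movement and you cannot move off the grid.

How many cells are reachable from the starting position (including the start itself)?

Answer: Reachable cells: 36

Derivation:
BFS flood-fill from (row=5, col=1):
  Distance 0: (row=5, col=1)
  Distance 1: (row=4, col=1), (row=5, col=0), (row=5, col=2), (row=6, col=1)
  Distance 2: (row=3, col=1), (row=4, col=0), (row=4, col=2), (row=6, col=0), (row=6, col=2), (row=7, col=1)
  Distance 3: (row=2, col=1), (row=3, col=0), (row=3, col=2), (row=7, col=0), (row=7, col=2), (row=8, col=1)
  Distance 4: (row=1, col=1), (row=2, col=0), (row=2, col=2), (row=8, col=0), (row=8, col=2), (row=9, col=1)
  Distance 5: (row=0, col=1), (row=1, col=0), (row=1, col=2), (row=9, col=0), (row=9, col=2), (row=10, col=1)
  Distance 6: (row=0, col=0), (row=0, col=2), (row=10, col=0), (row=10, col=2), (row=11, col=1)
  Distance 7: (row=11, col=0), (row=11, col=2)
Total reachable: 36 (grid has 36 open cells total)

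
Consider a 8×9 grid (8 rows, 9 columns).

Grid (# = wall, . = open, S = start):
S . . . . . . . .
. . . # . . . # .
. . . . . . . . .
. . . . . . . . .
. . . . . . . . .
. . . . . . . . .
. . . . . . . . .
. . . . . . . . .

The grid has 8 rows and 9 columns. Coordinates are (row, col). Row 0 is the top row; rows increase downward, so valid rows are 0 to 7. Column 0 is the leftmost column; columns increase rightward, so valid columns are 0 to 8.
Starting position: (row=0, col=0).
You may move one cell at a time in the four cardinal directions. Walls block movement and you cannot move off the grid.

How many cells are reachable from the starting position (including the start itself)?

Answer: Reachable cells: 70

Derivation:
BFS flood-fill from (row=0, col=0):
  Distance 0: (row=0, col=0)
  Distance 1: (row=0, col=1), (row=1, col=0)
  Distance 2: (row=0, col=2), (row=1, col=1), (row=2, col=0)
  Distance 3: (row=0, col=3), (row=1, col=2), (row=2, col=1), (row=3, col=0)
  Distance 4: (row=0, col=4), (row=2, col=2), (row=3, col=1), (row=4, col=0)
  Distance 5: (row=0, col=5), (row=1, col=4), (row=2, col=3), (row=3, col=2), (row=4, col=1), (row=5, col=0)
  Distance 6: (row=0, col=6), (row=1, col=5), (row=2, col=4), (row=3, col=3), (row=4, col=2), (row=5, col=1), (row=6, col=0)
  Distance 7: (row=0, col=7), (row=1, col=6), (row=2, col=5), (row=3, col=4), (row=4, col=3), (row=5, col=2), (row=6, col=1), (row=7, col=0)
  Distance 8: (row=0, col=8), (row=2, col=6), (row=3, col=5), (row=4, col=4), (row=5, col=3), (row=6, col=2), (row=7, col=1)
  Distance 9: (row=1, col=8), (row=2, col=7), (row=3, col=6), (row=4, col=5), (row=5, col=4), (row=6, col=3), (row=7, col=2)
  Distance 10: (row=2, col=8), (row=3, col=7), (row=4, col=6), (row=5, col=5), (row=6, col=4), (row=7, col=3)
  Distance 11: (row=3, col=8), (row=4, col=7), (row=5, col=6), (row=6, col=5), (row=7, col=4)
  Distance 12: (row=4, col=8), (row=5, col=7), (row=6, col=6), (row=7, col=5)
  Distance 13: (row=5, col=8), (row=6, col=7), (row=7, col=6)
  Distance 14: (row=6, col=8), (row=7, col=7)
  Distance 15: (row=7, col=8)
Total reachable: 70 (grid has 70 open cells total)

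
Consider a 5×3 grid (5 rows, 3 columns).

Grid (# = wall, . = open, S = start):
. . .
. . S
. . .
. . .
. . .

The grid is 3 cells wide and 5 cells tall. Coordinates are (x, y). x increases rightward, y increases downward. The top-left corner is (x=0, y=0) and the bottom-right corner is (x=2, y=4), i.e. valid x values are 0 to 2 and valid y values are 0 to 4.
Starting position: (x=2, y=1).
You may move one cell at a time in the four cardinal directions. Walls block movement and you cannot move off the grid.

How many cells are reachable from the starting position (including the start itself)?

BFS flood-fill from (x=2, y=1):
  Distance 0: (x=2, y=1)
  Distance 1: (x=2, y=0), (x=1, y=1), (x=2, y=2)
  Distance 2: (x=1, y=0), (x=0, y=1), (x=1, y=2), (x=2, y=3)
  Distance 3: (x=0, y=0), (x=0, y=2), (x=1, y=3), (x=2, y=4)
  Distance 4: (x=0, y=3), (x=1, y=4)
  Distance 5: (x=0, y=4)
Total reachable: 15 (grid has 15 open cells total)

Answer: Reachable cells: 15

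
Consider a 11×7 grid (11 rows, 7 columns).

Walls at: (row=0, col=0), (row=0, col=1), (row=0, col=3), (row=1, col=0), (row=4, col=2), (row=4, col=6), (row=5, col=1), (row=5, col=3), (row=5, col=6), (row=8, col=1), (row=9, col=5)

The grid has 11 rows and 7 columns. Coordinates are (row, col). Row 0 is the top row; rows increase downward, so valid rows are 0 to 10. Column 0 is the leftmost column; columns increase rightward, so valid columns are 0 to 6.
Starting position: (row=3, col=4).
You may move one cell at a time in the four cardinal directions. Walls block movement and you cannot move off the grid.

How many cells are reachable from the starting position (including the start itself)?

Answer: Reachable cells: 66

Derivation:
BFS flood-fill from (row=3, col=4):
  Distance 0: (row=3, col=4)
  Distance 1: (row=2, col=4), (row=3, col=3), (row=3, col=5), (row=4, col=4)
  Distance 2: (row=1, col=4), (row=2, col=3), (row=2, col=5), (row=3, col=2), (row=3, col=6), (row=4, col=3), (row=4, col=5), (row=5, col=4)
  Distance 3: (row=0, col=4), (row=1, col=3), (row=1, col=5), (row=2, col=2), (row=2, col=6), (row=3, col=1), (row=5, col=5), (row=6, col=4)
  Distance 4: (row=0, col=5), (row=1, col=2), (row=1, col=6), (row=2, col=1), (row=3, col=0), (row=4, col=1), (row=6, col=3), (row=6, col=5), (row=7, col=4)
  Distance 5: (row=0, col=2), (row=0, col=6), (row=1, col=1), (row=2, col=0), (row=4, col=0), (row=6, col=2), (row=6, col=6), (row=7, col=3), (row=7, col=5), (row=8, col=4)
  Distance 6: (row=5, col=0), (row=5, col=2), (row=6, col=1), (row=7, col=2), (row=7, col=6), (row=8, col=3), (row=8, col=5), (row=9, col=4)
  Distance 7: (row=6, col=0), (row=7, col=1), (row=8, col=2), (row=8, col=6), (row=9, col=3), (row=10, col=4)
  Distance 8: (row=7, col=0), (row=9, col=2), (row=9, col=6), (row=10, col=3), (row=10, col=5)
  Distance 9: (row=8, col=0), (row=9, col=1), (row=10, col=2), (row=10, col=6)
  Distance 10: (row=9, col=0), (row=10, col=1)
  Distance 11: (row=10, col=0)
Total reachable: 66 (grid has 66 open cells total)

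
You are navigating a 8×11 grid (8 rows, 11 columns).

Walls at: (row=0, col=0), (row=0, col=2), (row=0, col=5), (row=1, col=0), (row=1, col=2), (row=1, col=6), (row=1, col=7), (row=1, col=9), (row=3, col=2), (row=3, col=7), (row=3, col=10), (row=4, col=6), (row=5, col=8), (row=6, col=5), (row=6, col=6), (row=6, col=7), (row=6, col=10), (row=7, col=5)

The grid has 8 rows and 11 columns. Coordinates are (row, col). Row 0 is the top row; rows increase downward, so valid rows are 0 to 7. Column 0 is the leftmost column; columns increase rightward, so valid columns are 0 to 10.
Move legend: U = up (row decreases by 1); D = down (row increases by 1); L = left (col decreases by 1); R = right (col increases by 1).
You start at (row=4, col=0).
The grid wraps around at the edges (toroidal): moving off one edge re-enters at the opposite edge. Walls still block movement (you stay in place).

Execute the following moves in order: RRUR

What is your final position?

Start: (row=4, col=0)
  R (right): (row=4, col=0) -> (row=4, col=1)
  R (right): (row=4, col=1) -> (row=4, col=2)
  U (up): blocked, stay at (row=4, col=2)
  R (right): (row=4, col=2) -> (row=4, col=3)
Final: (row=4, col=3)

Answer: Final position: (row=4, col=3)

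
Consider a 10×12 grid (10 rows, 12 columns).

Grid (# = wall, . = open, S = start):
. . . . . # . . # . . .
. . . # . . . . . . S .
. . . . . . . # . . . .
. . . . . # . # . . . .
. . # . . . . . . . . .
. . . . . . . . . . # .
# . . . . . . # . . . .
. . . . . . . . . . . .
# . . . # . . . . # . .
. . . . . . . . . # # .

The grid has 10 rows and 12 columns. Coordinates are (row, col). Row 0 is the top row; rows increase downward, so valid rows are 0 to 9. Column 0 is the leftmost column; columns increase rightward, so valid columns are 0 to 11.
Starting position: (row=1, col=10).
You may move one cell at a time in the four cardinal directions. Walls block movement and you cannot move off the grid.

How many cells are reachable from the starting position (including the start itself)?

BFS flood-fill from (row=1, col=10):
  Distance 0: (row=1, col=10)
  Distance 1: (row=0, col=10), (row=1, col=9), (row=1, col=11), (row=2, col=10)
  Distance 2: (row=0, col=9), (row=0, col=11), (row=1, col=8), (row=2, col=9), (row=2, col=11), (row=3, col=10)
  Distance 3: (row=1, col=7), (row=2, col=8), (row=3, col=9), (row=3, col=11), (row=4, col=10)
  Distance 4: (row=0, col=7), (row=1, col=6), (row=3, col=8), (row=4, col=9), (row=4, col=11)
  Distance 5: (row=0, col=6), (row=1, col=5), (row=2, col=6), (row=4, col=8), (row=5, col=9), (row=5, col=11)
  Distance 6: (row=1, col=4), (row=2, col=5), (row=3, col=6), (row=4, col=7), (row=5, col=8), (row=6, col=9), (row=6, col=11)
  Distance 7: (row=0, col=4), (row=2, col=4), (row=4, col=6), (row=5, col=7), (row=6, col=8), (row=6, col=10), (row=7, col=9), (row=7, col=11)
  Distance 8: (row=0, col=3), (row=2, col=3), (row=3, col=4), (row=4, col=5), (row=5, col=6), (row=7, col=8), (row=7, col=10), (row=8, col=11)
  Distance 9: (row=0, col=2), (row=2, col=2), (row=3, col=3), (row=4, col=4), (row=5, col=5), (row=6, col=6), (row=7, col=7), (row=8, col=8), (row=8, col=10), (row=9, col=11)
  Distance 10: (row=0, col=1), (row=1, col=2), (row=2, col=1), (row=3, col=2), (row=4, col=3), (row=5, col=4), (row=6, col=5), (row=7, col=6), (row=8, col=7), (row=9, col=8)
  Distance 11: (row=0, col=0), (row=1, col=1), (row=2, col=0), (row=3, col=1), (row=5, col=3), (row=6, col=4), (row=7, col=5), (row=8, col=6), (row=9, col=7)
  Distance 12: (row=1, col=0), (row=3, col=0), (row=4, col=1), (row=5, col=2), (row=6, col=3), (row=7, col=4), (row=8, col=5), (row=9, col=6)
  Distance 13: (row=4, col=0), (row=5, col=1), (row=6, col=2), (row=7, col=3), (row=9, col=5)
  Distance 14: (row=5, col=0), (row=6, col=1), (row=7, col=2), (row=8, col=3), (row=9, col=4)
  Distance 15: (row=7, col=1), (row=8, col=2), (row=9, col=3)
  Distance 16: (row=7, col=0), (row=8, col=1), (row=9, col=2)
  Distance 17: (row=9, col=1)
  Distance 18: (row=9, col=0)
Total reachable: 105 (grid has 105 open cells total)

Answer: Reachable cells: 105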